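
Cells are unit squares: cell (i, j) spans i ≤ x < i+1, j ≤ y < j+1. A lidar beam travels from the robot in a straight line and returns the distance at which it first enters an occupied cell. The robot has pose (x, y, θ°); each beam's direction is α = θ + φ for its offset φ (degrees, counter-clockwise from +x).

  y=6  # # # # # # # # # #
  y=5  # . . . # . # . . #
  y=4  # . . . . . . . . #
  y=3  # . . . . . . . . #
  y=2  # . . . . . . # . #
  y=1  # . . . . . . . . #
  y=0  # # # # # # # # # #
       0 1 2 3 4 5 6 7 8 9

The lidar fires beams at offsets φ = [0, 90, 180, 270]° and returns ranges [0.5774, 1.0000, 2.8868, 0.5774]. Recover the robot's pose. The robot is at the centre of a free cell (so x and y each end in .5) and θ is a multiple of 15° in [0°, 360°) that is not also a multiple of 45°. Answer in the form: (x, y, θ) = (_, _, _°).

Enumerate (i+0.5, j+0.5, θ) over the 37 free cells and 16 admissible headings. For each, cast all 4 beams and compare to the given ranges.
  (1.5, 4.5, 300°): beam 1 = 4.0415 ≠ 0.5774 ✗
  (2.5, 1.5, 30°): beam 1 = 7.5056 ≠ 0.5774 ✗
  (6.5, 3.5, 165°): beam 1 = 5.6940 ≠ 0.5774 ✗
  …
  (8.5, 5.5, 60°): r_1=0.5774, r_2=1.0000, r_3=2.8868, r_4=0.5774 — all match ✓
Unique over the lattice → pose = (8.5, 5.5, 60°).

(x, y, θ) = (8.5, 5.5, 60°)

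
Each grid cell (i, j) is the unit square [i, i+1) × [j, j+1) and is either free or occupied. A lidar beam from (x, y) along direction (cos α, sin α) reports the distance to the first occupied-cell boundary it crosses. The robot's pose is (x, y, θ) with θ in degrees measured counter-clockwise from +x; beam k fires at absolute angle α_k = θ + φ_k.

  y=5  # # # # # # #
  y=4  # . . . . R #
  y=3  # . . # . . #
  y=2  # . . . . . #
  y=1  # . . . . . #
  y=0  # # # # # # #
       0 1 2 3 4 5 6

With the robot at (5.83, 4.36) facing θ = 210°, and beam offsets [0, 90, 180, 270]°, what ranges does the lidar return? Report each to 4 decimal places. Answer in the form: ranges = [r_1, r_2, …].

ranges = [2.1131, 0.3400, 0.1963, 0.7390]

beam 1: φ=0°, α=210°
  direction (-0.8660, -0.5000); cell (5,4); t to first gridline: x 0.9584, y 0.7200 (then +1.1547 / +2.0000)
    (5,3) via y @ 0.7200
    (4,3) via x @ 0.9584
    (3,3) via x @ 2.1131  # hit
  → r_1 = 2.1131
beam 2: φ=90°, α=300°
  direction (0.5000, -0.8660); cell (5,4); t to first gridline: x 0.3400, y 0.4157 (then +2.0000 / +1.1547)
    (6,4) via x @ 0.3400  # hit
  → r_2 = 0.3400
beam 3: φ=180°, α=30°
  direction (0.8660, 0.5000); cell (5,4); t to first gridline: x 0.1963, y 1.2800 (then +1.1547 / +2.0000)
    (6,4) via x @ 0.1963  # hit
  → r_3 = 0.1963
beam 4: φ=270°, α=120°
  direction (-0.5000, 0.8660); cell (5,4); t to first gridline: x 1.6600, y 0.7390 (then +2.0000 / +1.1547)
    (5,5) via y @ 0.7390  # hit
  → r_4 = 0.7390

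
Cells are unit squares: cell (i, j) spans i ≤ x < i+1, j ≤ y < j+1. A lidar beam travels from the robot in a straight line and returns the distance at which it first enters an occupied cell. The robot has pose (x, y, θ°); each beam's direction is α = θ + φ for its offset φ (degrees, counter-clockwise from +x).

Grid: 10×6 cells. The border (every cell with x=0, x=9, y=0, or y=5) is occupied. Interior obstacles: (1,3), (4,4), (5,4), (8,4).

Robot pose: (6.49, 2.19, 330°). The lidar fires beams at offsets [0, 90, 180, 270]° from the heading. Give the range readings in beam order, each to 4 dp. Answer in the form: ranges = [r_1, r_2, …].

ranges = [2.3800, 3.0200, 5.6200, 1.3741]

beam 1: φ=0°, α=330°
  dir = (cos 330°, sin 330°) = (0.8660, -0.5000); from cell (6,2)
  next x-line at t=0.5889, next y-line at t=0.3800; Δt_x=1.1547, Δt_y=2.0000
    y: enter (6,1) at t=0.3800
    x: enter (7,1) at t=0.5889
    x: enter (8,1) at t=1.7436
    y: enter (8,0) at t=2.3800 ← occupied
  → r_1 = 2.3800
beam 2: φ=90°, α=60°
  dir = (cos 60°, sin 60°) = (0.5000, 0.8660); from cell (6,2)
  next x-line at t=1.0200, next y-line at t=0.9353; Δt_x=2.0000, Δt_y=1.1547
    y: enter (6,3) at t=0.9353
    x: enter (7,3) at t=1.0200
    y: enter (7,4) at t=2.0900
    x: enter (8,4) at t=3.0200 ← occupied
  → r_2 = 3.0200
beam 3: φ=180°, α=150°
  dir = (cos 150°, sin 150°) = (-0.8660, 0.5000); from cell (6,2)
  next x-line at t=0.5658, next y-line at t=1.6200; Δt_x=1.1547, Δt_y=2.0000
    x: enter (5,2) at t=0.5658
    y: enter (5,3) at t=1.6200
    x: enter (4,3) at t=1.7205
    x: enter (3,3) at t=2.8752
    y: enter (3,4) at t=3.6200
    x: enter (2,4) at t=4.0299
    x: enter (1,4) at t=5.1846
    y: enter (1,5) at t=5.6200 ← occupied
  → r_3 = 5.6200
beam 4: φ=270°, α=240°
  dir = (cos 240°, sin 240°) = (-0.5000, -0.8660); from cell (6,2)
  next x-line at t=0.9800, next y-line at t=0.2194; Δt_x=2.0000, Δt_y=1.1547
    y: enter (6,1) at t=0.2194
    x: enter (5,1) at t=0.9800
    y: enter (5,0) at t=1.3741 ← occupied
  → r_4 = 1.3741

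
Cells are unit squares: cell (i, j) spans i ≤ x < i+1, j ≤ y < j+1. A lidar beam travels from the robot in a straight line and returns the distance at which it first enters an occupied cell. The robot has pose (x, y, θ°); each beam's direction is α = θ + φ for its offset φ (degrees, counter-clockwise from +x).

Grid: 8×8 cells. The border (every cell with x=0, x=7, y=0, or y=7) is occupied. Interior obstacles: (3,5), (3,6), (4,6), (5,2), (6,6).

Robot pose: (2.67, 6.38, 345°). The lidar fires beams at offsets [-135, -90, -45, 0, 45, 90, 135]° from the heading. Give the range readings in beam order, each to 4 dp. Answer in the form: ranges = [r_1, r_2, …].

beam 1: φ=-135°, α=210°
  d=(-0.8660,-0.5000)  start (2,6)  tX=0.7736 tY=0.7600  stride 1/|dx|=1.1547 1/|dy|=2.0000
    cross y-line → (2,5), t=0.7600
    cross x-line → (1,5), t=0.7736
    cross x-line → (0,5), t=1.9283 (wall)
  → r_1 = 1.9283
beam 2: φ=-90°, α=255°
  d=(-0.2588,-0.9659)  start (2,6)  tX=2.5887 tY=0.3934  stride 1/|dx|=3.8637 1/|dy|=1.0353
    cross y-line → (2,5), t=0.3934
    cross y-line → (2,4), t=1.4287
    cross y-line → (2,3), t=2.4640
    cross x-line → (1,3), t=2.5887
    cross y-line → (1,2), t=3.4992
    cross y-line → (1,1), t=4.5345
    cross y-line → (1,0), t=5.5698 (wall)
  → r_2 = 5.5698
beam 3: φ=-45°, α=300°
  d=(0.5000,-0.8660)  start (2,6)  tX=0.6600 tY=0.4388  stride 1/|dx|=2.0000 1/|dy|=1.1547
    cross y-line → (2,5), t=0.4388
    cross x-line → (3,5), t=0.6600 (wall)
  → r_3 = 0.6600
beam 4: φ=0°, α=345°
  d=(0.9659,-0.2588)  start (2,6)  tX=0.3416 tY=1.4682  stride 1/|dx|=1.0353 1/|dy|=3.8637
    cross x-line → (3,6), t=0.3416 (wall)
  → r_4 = 0.3416
beam 5: φ=45°, α=30°
  d=(0.8660,0.5000)  start (2,6)  tX=0.3811 tY=1.2400  stride 1/|dx|=1.1547 1/|dy|=2.0000
    cross x-line → (3,6), t=0.3811 (wall)
  → r_5 = 0.3811
beam 6: φ=90°, α=75°
  d=(0.2588,0.9659)  start (2,6)  tX=1.2750 tY=0.6419  stride 1/|dx|=3.8637 1/|dy|=1.0353
    cross y-line → (2,7), t=0.6419 (wall)
  → r_6 = 0.6419
beam 7: φ=135°, α=120°
  d=(-0.5000,0.8660)  start (2,6)  tX=1.3400 tY=0.7159  stride 1/|dx|=2.0000 1/|dy|=1.1547
    cross y-line → (2,7), t=0.7159 (wall)
  → r_7 = 0.7159

ranges = [1.9283, 5.5698, 0.6600, 0.3416, 0.3811, 0.6419, 0.7159]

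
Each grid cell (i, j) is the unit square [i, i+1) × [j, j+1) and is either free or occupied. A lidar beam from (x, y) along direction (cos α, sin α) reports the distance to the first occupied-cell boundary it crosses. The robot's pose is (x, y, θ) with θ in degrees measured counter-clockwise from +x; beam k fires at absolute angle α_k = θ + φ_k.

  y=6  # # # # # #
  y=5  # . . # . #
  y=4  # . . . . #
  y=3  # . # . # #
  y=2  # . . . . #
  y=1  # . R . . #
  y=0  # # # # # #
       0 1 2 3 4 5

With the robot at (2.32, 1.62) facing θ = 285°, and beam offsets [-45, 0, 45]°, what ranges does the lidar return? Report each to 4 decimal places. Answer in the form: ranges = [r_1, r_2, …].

ranges = [0.7159, 0.6419, 1.2400]

beam 1: φ=-45°, α=240°
  direction (-0.5000, -0.8660); cell (2,1); t to first gridline: x 0.6400, y 0.7159 (then +2.0000 / +1.1547)
    (1,1) via x @ 0.6400
    (1,0) via y @ 0.7159  # hit
  → r_1 = 0.7159
beam 2: φ=0°, α=285°
  direction (0.2588, -0.9659); cell (2,1); t to first gridline: x 2.6273, y 0.6419 (then +3.8637 / +1.0353)
    (2,0) via y @ 0.6419  # hit
  → r_2 = 0.6419
beam 3: φ=45°, α=330°
  direction (0.8660, -0.5000); cell (2,1); t to first gridline: x 0.7852, y 1.2400 (then +1.1547 / +2.0000)
    (3,1) via x @ 0.7852
    (3,0) via y @ 1.2400  # hit
  → r_3 = 1.2400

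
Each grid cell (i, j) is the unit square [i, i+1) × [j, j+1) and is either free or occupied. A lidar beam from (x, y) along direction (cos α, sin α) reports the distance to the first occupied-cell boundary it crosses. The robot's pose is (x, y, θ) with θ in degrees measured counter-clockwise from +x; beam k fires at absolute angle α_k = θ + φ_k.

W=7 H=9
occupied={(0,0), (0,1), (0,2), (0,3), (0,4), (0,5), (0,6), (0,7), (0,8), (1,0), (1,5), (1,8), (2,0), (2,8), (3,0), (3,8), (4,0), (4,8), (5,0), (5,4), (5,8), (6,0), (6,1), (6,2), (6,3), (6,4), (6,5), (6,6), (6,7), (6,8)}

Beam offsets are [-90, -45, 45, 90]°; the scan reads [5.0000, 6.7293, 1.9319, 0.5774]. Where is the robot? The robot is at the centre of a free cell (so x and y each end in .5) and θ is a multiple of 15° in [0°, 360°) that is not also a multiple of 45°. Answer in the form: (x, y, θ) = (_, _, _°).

(x, y, θ) = (3.5, 7.5, 330°)

Candidates: 33 free-cell centres × 16 headings = 528 poses. Raycast each; keep the one whose scan matches to 4 dp.
  (5.5, 7.5, 330°): beam 1 = 7.5056 ≠ 5.0000 ✗
  (1.5, 6.5, 195°): beam 1 = 1.5529 ≠ 5.0000 ✗
  (4.5, 7.5, 75°): beam 1 = 1.5529 ≠ 5.0000 ✗
  …
  (3.5, 7.5, 330°): r_1=5.0000, r_2=6.7293, r_3=1.9319, r_4=0.5774 — all match ✓
Unique over the lattice → pose = (3.5, 7.5, 330°).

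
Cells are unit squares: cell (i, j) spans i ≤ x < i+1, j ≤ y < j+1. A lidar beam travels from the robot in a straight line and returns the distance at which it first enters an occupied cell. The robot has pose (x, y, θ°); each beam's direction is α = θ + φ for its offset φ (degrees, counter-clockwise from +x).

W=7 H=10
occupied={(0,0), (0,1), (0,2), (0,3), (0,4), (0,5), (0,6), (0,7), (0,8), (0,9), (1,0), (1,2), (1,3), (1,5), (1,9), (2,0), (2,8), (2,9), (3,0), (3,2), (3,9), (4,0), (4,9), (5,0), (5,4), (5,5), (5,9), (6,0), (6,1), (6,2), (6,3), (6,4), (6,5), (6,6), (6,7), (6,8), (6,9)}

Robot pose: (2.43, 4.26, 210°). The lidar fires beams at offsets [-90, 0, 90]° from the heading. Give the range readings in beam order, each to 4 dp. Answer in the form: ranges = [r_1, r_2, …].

beam 1: φ=-90°, α=120°
  direction (-0.5000, 0.8660); cell (2,4); t to first gridline: x 0.8600, y 0.8545 (then +2.0000 / +1.1547)
    (2,5) via y @ 0.8545
    (1,5) via x @ 0.8600  # hit
  → r_1 = 0.8600
beam 2: φ=0°, α=210°
  direction (-0.8660, -0.5000); cell (2,4); t to first gridline: x 0.4965, y 0.5200 (then +1.1547 / +2.0000)
    (1,4) via x @ 0.4965
    (1,3) via y @ 0.5200  # hit
  → r_2 = 0.5200
beam 3: φ=90°, α=300°
  direction (0.5000, -0.8660); cell (2,4); t to first gridline: x 1.1400, y 0.3002 (then +2.0000 / +1.1547)
    (2,3) via y @ 0.3002
    (3,3) via x @ 1.1400
    (3,2) via y @ 1.4549  # hit
  → r_3 = 1.4549

ranges = [0.8600, 0.5200, 1.4549]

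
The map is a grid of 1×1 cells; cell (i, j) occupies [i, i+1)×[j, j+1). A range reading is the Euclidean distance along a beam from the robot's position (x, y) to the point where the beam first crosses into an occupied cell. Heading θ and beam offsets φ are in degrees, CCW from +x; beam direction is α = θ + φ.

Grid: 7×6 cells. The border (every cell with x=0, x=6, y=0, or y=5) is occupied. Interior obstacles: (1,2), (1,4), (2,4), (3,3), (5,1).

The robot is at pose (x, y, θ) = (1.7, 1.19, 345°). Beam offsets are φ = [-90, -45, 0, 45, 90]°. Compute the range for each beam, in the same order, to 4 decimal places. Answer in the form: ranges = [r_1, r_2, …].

ranges = [0.1967, 0.2194, 0.7341, 4.9652, 0.8386]

beam 1: φ=-90°, α=255°
  cosα=-0.2588 sinα=-0.9659 | (1,1) | tMaxX 2.7046 tMaxY 0.1967 | tΔX 3.8637 tΔY 1.0353
    t=0.1967 [y] (1,0) — stop
  → r_1 = 0.1967
beam 2: φ=-45°, α=300°
  cosα=0.5000 sinα=-0.8660 | (1,1) | tMaxX 0.6000 tMaxY 0.2194 | tΔX 2.0000 tΔY 1.1547
    t=0.2194 [y] (1,0) — stop
  → r_2 = 0.2194
beam 3: φ=0°, α=345°
  cosα=0.9659 sinα=-0.2588 | (1,1) | tMaxX 0.3106 tMaxY 0.7341 | tΔX 1.0353 tΔY 3.8637
    t=0.3106 [x] (2,1)
    t=0.7341 [y] (2,0) — stop
  → r_3 = 0.7341
beam 4: φ=45°, α=30°
  cosα=0.8660 sinα=0.5000 | (1,1) | tMaxX 0.3464 tMaxY 1.6200 | tΔX 1.1547 tΔY 2.0000
    t=0.3464 [x] (2,1)
    t=1.5011 [x] (3,1)
    t=1.6200 [y] (3,2)
    t=2.6558 [x] (4,2)
    t=3.6200 [y] (4,3)
    t=3.8105 [x] (5,3)
    t=4.9652 [x] (6,3) — stop
  → r_4 = 4.9652
beam 5: φ=90°, α=75°
  cosα=0.2588 sinα=0.9659 | (1,1) | tMaxX 1.1591 tMaxY 0.8386 | tΔX 3.8637 tΔY 1.0353
    t=0.8386 [y] (1,2) — stop
  → r_5 = 0.8386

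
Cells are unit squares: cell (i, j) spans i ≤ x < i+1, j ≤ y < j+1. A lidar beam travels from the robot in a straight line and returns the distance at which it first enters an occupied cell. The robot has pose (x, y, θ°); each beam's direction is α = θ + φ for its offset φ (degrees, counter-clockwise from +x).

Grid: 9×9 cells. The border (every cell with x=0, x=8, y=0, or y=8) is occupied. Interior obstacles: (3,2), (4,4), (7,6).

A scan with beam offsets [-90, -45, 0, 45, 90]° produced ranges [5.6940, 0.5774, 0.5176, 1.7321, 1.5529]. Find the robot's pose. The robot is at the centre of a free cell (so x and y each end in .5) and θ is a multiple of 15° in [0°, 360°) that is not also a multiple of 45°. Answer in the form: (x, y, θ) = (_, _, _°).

Enumerate (i+0.5, j+0.5, θ) over the 46 free cells and 16 admissible headings. For each, cast all 5 beams and compare to the given ranges.
  (1.5, 4.5, 285°): beam 1 = 0.5176 ≠ 5.6940 ✗
  (5.5, 3.5, 15°): beam 1 = 2.5882 ≠ 5.6940 ✗
  (1.5, 6.5, 300°): beam 1 = 0.5774 ≠ 5.6940 ✗
  …
  (6.5, 6.5, 15°): r_1=5.6940, r_2=0.5774, r_3=0.5176, r_4=1.7321, r_5=1.5529 — all match ✓
Only this pose fits every beam.

(x, y, θ) = (6.5, 6.5, 15°)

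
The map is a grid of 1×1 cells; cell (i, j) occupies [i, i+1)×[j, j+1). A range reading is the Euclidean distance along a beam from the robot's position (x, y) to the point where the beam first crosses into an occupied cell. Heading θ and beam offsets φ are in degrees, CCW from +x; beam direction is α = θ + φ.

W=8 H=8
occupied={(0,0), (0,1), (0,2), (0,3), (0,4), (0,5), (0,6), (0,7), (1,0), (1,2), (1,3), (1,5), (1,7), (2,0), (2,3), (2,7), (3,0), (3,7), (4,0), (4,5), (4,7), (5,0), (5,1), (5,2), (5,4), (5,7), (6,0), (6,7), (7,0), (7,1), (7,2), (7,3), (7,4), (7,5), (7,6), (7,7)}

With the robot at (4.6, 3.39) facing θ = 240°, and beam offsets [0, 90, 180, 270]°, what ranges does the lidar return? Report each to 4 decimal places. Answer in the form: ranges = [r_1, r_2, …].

ranges = [2.7597, 0.7800, 0.8000, 3.2200]

beam 1: φ=0°, α=240°
  dir = (cos 240°, sin 240°) = (-0.5000, -0.8660); from cell (4,3)
  next x-line at t=1.2000, next y-line at t=0.4503; Δt_x=2.0000, Δt_y=1.1547
    y: enter (4,2) at t=0.4503
    x: enter (3,2) at t=1.2000
    y: enter (3,1) at t=1.6050
    y: enter (3,0) at t=2.7597 ← occupied
  → r_1 = 2.7597
beam 2: φ=90°, α=330°
  dir = (cos 330°, sin 330°) = (0.8660, -0.5000); from cell (4,3)
  next x-line at t=0.4619, next y-line at t=0.7800; Δt_x=1.1547, Δt_y=2.0000
    x: enter (5,3) at t=0.4619
    y: enter (5,2) at t=0.7800 ← occupied
  → r_2 = 0.7800
beam 3: φ=180°, α=60°
  dir = (cos 60°, sin 60°) = (0.5000, 0.8660); from cell (4,3)
  next x-line at t=0.8000, next y-line at t=0.7044; Δt_x=2.0000, Δt_y=1.1547
    y: enter (4,4) at t=0.7044
    x: enter (5,4) at t=0.8000 ← occupied
  → r_3 = 0.8000
beam 4: φ=270°, α=150°
  dir = (cos 150°, sin 150°) = (-0.8660, 0.5000); from cell (4,3)
  next x-line at t=0.6928, next y-line at t=1.2200; Δt_x=1.1547, Δt_y=2.0000
    x: enter (3,3) at t=0.6928
    y: enter (3,4) at t=1.2200
    x: enter (2,4) at t=1.8475
    x: enter (1,4) at t=3.0022
    y: enter (1,5) at t=3.2200 ← occupied
  → r_4 = 3.2200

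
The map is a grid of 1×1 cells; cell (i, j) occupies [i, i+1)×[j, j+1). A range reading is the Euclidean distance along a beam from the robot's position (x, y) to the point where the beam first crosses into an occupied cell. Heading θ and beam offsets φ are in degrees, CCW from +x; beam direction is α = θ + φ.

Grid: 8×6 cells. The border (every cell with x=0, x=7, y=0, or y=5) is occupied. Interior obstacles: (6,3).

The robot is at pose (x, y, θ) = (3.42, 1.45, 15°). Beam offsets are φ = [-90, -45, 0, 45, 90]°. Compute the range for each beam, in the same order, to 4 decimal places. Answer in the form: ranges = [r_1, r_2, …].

ranges = [0.4659, 0.9000, 3.7063, 4.0992, 3.6752]

beam 1: φ=-90°, α=285°
  cosα=0.2588 sinα=-0.9659 | (3,1) | tMaxX 2.2409 tMaxY 0.4659 | tΔX 3.8637 tΔY 1.0353
    t=0.4659 [y] (3,0) — stop
  → r_1 = 0.4659
beam 2: φ=-45°, α=330°
  cosα=0.8660 sinα=-0.5000 | (3,1) | tMaxX 0.6697 tMaxY 0.9000 | tΔX 1.1547 tΔY 2.0000
    t=0.6697 [x] (4,1)
    t=0.9000 [y] (4,0) — stop
  → r_2 = 0.9000
beam 3: φ=0°, α=15°
  cosα=0.9659 sinα=0.2588 | (3,1) | tMaxX 0.6005 tMaxY 2.1250 | tΔX 1.0353 tΔY 3.8637
    t=0.6005 [x] (4,1)
    t=1.6357 [x] (5,1)
    t=2.1250 [y] (5,2)
    t=2.6710 [x] (6,2)
    t=3.7063 [x] (7,2) — stop
  → r_3 = 3.7063
beam 4: φ=45°, α=60°
  cosα=0.5000 sinα=0.8660 | (3,1) | tMaxX 1.1600 tMaxY 0.6351 | tΔX 2.0000 tΔY 1.1547
    t=0.6351 [y] (3,2)
    t=1.1600 [x] (4,2)
    t=1.7898 [y] (4,3)
    t=2.9445 [y] (4,4)
    t=3.1600 [x] (5,4)
    t=4.0992 [y] (5,5) — stop
  → r_4 = 4.0992
beam 5: φ=90°, α=105°
  cosα=-0.2588 sinα=0.9659 | (3,1) | tMaxX 1.6228 tMaxY 0.5694 | tΔX 3.8637 tΔY 1.0353
    t=0.5694 [y] (3,2)
    t=1.6047 [y] (3,3)
    t=1.6228 [x] (2,3)
    t=2.6400 [y] (2,4)
    t=3.6752 [y] (2,5) — stop
  → r_5 = 3.6752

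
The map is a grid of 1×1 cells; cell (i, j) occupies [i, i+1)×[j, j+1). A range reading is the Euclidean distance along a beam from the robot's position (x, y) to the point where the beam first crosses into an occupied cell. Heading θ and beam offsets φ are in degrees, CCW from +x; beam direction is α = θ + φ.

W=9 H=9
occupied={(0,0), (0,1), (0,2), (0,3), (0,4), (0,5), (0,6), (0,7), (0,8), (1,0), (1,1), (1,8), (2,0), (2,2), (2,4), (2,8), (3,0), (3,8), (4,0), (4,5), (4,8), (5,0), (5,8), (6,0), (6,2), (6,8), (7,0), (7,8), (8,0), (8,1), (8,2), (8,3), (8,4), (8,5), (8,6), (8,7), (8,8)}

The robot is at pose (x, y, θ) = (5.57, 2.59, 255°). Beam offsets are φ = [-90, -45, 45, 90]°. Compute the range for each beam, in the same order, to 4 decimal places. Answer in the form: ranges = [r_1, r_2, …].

ranges = [4.7312, 3.1800, 1.8360, 0.4452]

beam 1: φ=-90°, α=165°
  direction (-0.9659, 0.2588); cell (5,2); t to first gridline: x 0.5901, y 1.5841 (then +1.0353 / +3.8637)
    (4,2) via x @ 0.5901
    (4,3) via y @ 1.5841
    (3,3) via x @ 1.6254
    (2,3) via x @ 2.6607
    (1,3) via x @ 3.6959
    (0,3) via x @ 4.7312  # hit
  → r_1 = 4.7312
beam 2: φ=-45°, α=210°
  direction (-0.8660, -0.5000); cell (5,2); t to first gridline: x 0.6582, y 1.1800 (then +1.1547 / +2.0000)
    (4,2) via x @ 0.6582
    (4,1) via y @ 1.1800
    (3,1) via x @ 1.8129
    (2,1) via x @ 2.9676
    (2,0) via y @ 3.1800  # hit
  → r_2 = 3.1800
beam 3: φ=45°, α=300°
  direction (0.5000, -0.8660); cell (5,2); t to first gridline: x 0.8600, y 0.6813 (then +2.0000 / +1.1547)
    (5,1) via y @ 0.6813
    (6,1) via x @ 0.8600
    (6,0) via y @ 1.8360  # hit
  → r_3 = 1.8360
beam 4: φ=90°, α=345°
  direction (0.9659, -0.2588); cell (5,2); t to first gridline: x 0.4452, y 2.2796 (then +1.0353 / +3.8637)
    (6,2) via x @ 0.4452  # hit
  → r_4 = 0.4452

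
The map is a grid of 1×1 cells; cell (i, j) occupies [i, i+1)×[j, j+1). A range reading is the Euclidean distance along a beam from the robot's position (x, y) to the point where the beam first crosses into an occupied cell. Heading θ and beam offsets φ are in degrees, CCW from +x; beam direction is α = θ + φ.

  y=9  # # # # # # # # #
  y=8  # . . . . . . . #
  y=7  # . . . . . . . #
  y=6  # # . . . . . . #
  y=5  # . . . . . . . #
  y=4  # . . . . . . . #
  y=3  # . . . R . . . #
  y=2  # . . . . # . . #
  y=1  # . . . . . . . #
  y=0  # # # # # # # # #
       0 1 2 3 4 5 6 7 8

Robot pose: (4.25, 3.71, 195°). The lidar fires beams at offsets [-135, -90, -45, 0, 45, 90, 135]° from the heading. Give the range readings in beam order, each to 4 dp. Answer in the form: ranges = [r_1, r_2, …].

beam 1: φ=-135°, α=60°
  d=(0.5000,0.8660)  start (4,3)  tX=1.5000 tY=0.3349  stride 1/|dx|=2.0000 1/|dy|=1.1547
    cross y-line → (4,4), t=0.3349
    cross y-line → (4,5), t=1.4896
    cross x-line → (5,5), t=1.5000
    cross y-line → (5,6), t=2.6443
    cross x-line → (6,6), t=3.5000
    cross y-line → (6,7), t=3.7990
    cross y-line → (6,8), t=4.9537
    cross x-line → (7,8), t=5.5000
    cross y-line → (7,9), t=6.1084 (wall)
  → r_1 = 6.1084
beam 2: φ=-90°, α=105°
  d=(-0.2588,0.9659)  start (4,3)  tX=0.9659 tY=0.3002  stride 1/|dx|=3.8637 1/|dy|=1.0353
    cross y-line → (4,4), t=0.3002
    cross x-line → (3,4), t=0.9659
    cross y-line → (3,5), t=1.3355
    cross y-line → (3,6), t=2.3708
    cross y-line → (3,7), t=3.4061
    cross y-line → (3,8), t=4.4413
    cross x-line → (2,8), t=4.8296
    cross y-line → (2,9), t=5.4766 (wall)
  → r_2 = 5.4766
beam 3: φ=-45°, α=150°
  d=(-0.8660,0.5000)  start (4,3)  tX=0.2887 tY=0.5800  stride 1/|dx|=1.1547 1/|dy|=2.0000
    cross x-line → (3,3), t=0.2887
    cross y-line → (3,4), t=0.5800
    cross x-line → (2,4), t=1.4434
    cross y-line → (2,5), t=2.5800
    cross x-line → (1,5), t=2.5981
    cross x-line → (0,5), t=3.7528 (wall)
  → r_3 = 3.7528
beam 4: φ=0°, α=195°
  d=(-0.9659,-0.2588)  start (4,3)  tX=0.2588 tY=2.7432  stride 1/|dx|=1.0353 1/|dy|=3.8637
    cross x-line → (3,3), t=0.2588
    cross x-line → (2,3), t=1.2941
    cross x-line → (1,3), t=2.3294
    cross y-line → (1,2), t=2.7432
    cross x-line → (0,2), t=3.3646 (wall)
  → r_4 = 3.3646
beam 5: φ=45°, α=240°
  d=(-0.5000,-0.8660)  start (4,3)  tX=0.5000 tY=0.8198  stride 1/|dx|=2.0000 1/|dy|=1.1547
    cross x-line → (3,3), t=0.5000
    cross y-line → (3,2), t=0.8198
    cross y-line → (3,1), t=1.9745
    cross x-line → (2,1), t=2.5000
    cross y-line → (2,0), t=3.1292 (wall)
  → r_5 = 3.1292
beam 6: φ=90°, α=285°
  d=(0.2588,-0.9659)  start (4,3)  tX=2.8978 tY=0.7350  stride 1/|dx|=3.8637 1/|dy|=1.0353
    cross y-line → (4,2), t=0.7350
    cross y-line → (4,1), t=1.7703
    cross y-line → (4,0), t=2.8056 (wall)
  → r_6 = 2.8056
beam 7: φ=135°, α=330°
  d=(0.8660,-0.5000)  start (4,3)  tX=0.8660 tY=1.4200  stride 1/|dx|=1.1547 1/|dy|=2.0000
    cross x-line → (5,3), t=0.8660
    cross y-line → (5,2), t=1.4200 (wall)
  → r_7 = 1.4200

ranges = [6.1084, 5.4766, 3.7528, 3.3646, 3.1292, 2.8056, 1.4200]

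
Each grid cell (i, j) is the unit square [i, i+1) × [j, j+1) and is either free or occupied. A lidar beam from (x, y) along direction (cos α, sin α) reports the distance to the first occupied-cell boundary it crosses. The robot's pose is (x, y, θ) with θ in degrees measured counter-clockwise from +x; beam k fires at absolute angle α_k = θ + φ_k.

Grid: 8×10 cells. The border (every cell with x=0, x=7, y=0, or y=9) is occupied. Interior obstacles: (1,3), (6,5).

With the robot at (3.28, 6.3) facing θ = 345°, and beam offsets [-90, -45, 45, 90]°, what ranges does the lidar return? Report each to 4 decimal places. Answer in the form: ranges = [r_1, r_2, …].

ranges = [5.4870, 6.1199, 4.2955, 2.7952]

beam 1: φ=-90°, α=255°
  cosα=-0.2588 sinα=-0.9659 | (3,6) | tMaxX 1.0818 tMaxY 0.3106 | tΔX 3.8637 tΔY 1.0353
    t=0.3106 [y] (3,5)
    t=1.0818 [x] (2,5)
    t=1.3459 [y] (2,4)
    t=2.3811 [y] (2,3)
    t=3.4164 [y] (2,2)
    t=4.4517 [y] (2,1)
    t=4.9455 [x] (1,1)
    t=5.4870 [y] (1,0) — stop
  → r_1 = 5.4870
beam 2: φ=-45°, α=300°
  cosα=0.5000 sinα=-0.8660 | (3,6) | tMaxX 1.4400 tMaxY 0.3464 | tΔX 2.0000 tΔY 1.1547
    t=0.3464 [y] (3,5)
    t=1.4400 [x] (4,5)
    t=1.5011 [y] (4,4)
    t=2.6558 [y] (4,3)
    t=3.4400 [x] (5,3)
    t=3.8105 [y] (5,2)
    t=4.9652 [y] (5,1)
    t=5.4400 [x] (6,1)
    t=6.1199 [y] (6,0) — stop
  → r_2 = 6.1199
beam 3: φ=45°, α=30°
  cosα=0.8660 sinα=0.5000 | (3,6) | tMaxX 0.8314 tMaxY 1.4000 | tΔX 1.1547 tΔY 2.0000
    t=0.8314 [x] (4,6)
    t=1.4000 [y] (4,7)
    t=1.9861 [x] (5,7)
    t=3.1408 [x] (6,7)
    t=3.4000 [y] (6,8)
    t=4.2955 [x] (7,8) — stop
  → r_3 = 4.2955
beam 4: φ=90°, α=75°
  cosα=0.2588 sinα=0.9659 | (3,6) | tMaxX 2.7819 tMaxY 0.7247 | tΔX 3.8637 tΔY 1.0353
    t=0.7247 [y] (3,7)
    t=1.7600 [y] (3,8)
    t=2.7819 [x] (4,8)
    t=2.7952 [y] (4,9) — stop
  → r_4 = 2.7952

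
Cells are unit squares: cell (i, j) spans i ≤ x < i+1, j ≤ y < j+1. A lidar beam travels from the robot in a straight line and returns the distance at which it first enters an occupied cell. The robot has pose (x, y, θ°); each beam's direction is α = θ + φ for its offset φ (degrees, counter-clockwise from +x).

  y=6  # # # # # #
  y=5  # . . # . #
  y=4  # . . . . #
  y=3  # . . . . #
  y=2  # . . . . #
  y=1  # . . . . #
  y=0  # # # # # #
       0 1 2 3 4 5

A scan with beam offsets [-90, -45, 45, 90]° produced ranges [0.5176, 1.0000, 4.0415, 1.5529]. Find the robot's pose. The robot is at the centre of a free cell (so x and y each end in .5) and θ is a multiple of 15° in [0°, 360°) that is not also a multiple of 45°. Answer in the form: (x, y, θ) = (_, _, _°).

Enumerate (i+0.5, j+0.5, θ) over the 19 free cells and 16 admissible headings. For each, cast all 4 beams and compare to the given ranges.
  (3.5, 4.5, 300°): beam 1 = 2.8868 ≠ 0.5176 ✗
  (1.5, 4.5, 30°): beam 1 = 4.0415 ≠ 0.5176 ✗
  (3.5, 4.5, 75°): beam 1 = 1.5529 ≠ 0.5176 ✗
  (2.5, 2.5, 210°): beam 1 = 3.0000 ≠ 0.5176 ✗
  …
  (1.5, 5.5, 285°): r_1=0.5176, r_2=1.0000, r_3=4.0415, r_4=1.5529 — all match ✓
Only this pose fits every beam.

(x, y, θ) = (1.5, 5.5, 285°)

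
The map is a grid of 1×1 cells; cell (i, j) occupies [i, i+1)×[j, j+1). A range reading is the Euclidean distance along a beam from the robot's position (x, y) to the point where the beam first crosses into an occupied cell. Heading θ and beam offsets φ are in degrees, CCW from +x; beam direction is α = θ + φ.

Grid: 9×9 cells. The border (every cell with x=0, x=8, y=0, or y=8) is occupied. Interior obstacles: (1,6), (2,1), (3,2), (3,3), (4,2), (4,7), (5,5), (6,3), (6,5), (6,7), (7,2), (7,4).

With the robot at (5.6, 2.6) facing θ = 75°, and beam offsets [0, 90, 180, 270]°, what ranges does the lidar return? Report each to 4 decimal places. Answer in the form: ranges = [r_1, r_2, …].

ranges = [2.4847, 0.6212, 1.6564, 1.4494]

beam 1: φ=0°, α=75°
  cosα=0.2588 sinα=0.9659 | (5,2) | tMaxX 1.5455 tMaxY 0.4141 | tΔX 3.8637 tΔY 1.0353
    t=0.4141 [y] (5,3)
    t=1.4494 [y] (5,4)
    t=1.5455 [x] (6,4)
    t=2.4847 [y] (6,5) — stop
  → r_1 = 2.4847
beam 2: φ=90°, α=165°
  cosα=-0.9659 sinα=0.2588 | (5,2) | tMaxX 0.6212 tMaxY 1.5455 | tΔX 1.0353 tΔY 3.8637
    t=0.6212 [x] (4,2) — stop
  → r_2 = 0.6212
beam 3: φ=180°, α=255°
  cosα=-0.2588 sinα=-0.9659 | (5,2) | tMaxX 2.3182 tMaxY 0.6212 | tΔX 3.8637 tΔY 1.0353
    t=0.6212 [y] (5,1)
    t=1.6564 [y] (5,0) — stop
  → r_3 = 1.6564
beam 4: φ=270°, α=345°
  cosα=0.9659 sinα=-0.2588 | (5,2) | tMaxX 0.4141 tMaxY 2.3182 | tΔX 1.0353 tΔY 3.8637
    t=0.4141 [x] (6,2)
    t=1.4494 [x] (7,2) — stop
  → r_4 = 1.4494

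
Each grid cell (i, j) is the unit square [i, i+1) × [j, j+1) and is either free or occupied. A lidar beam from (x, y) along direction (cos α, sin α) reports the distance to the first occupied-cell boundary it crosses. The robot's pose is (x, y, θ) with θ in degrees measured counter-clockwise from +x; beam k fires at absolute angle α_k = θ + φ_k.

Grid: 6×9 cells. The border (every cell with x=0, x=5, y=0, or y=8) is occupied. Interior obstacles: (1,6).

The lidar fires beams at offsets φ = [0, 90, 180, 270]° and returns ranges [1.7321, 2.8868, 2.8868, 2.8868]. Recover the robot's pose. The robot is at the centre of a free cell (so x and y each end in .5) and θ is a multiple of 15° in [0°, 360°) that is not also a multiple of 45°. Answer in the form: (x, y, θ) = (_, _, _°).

(x, y, θ) = (2.5, 3.5, 210°)

Enumerate (i+0.5, j+0.5, θ) over the 27 free cells and 16 admissible headings. For each, cast all 4 beams and compare to the given ranges.
  (3.5, 3.5, 60°): beam 1 = 3.0000 ≠ 1.7321 ✗
  (2.5, 6.5, 285°): beam 1 = 5.6940 ≠ 1.7321 ✗
  (2.5, 7.5, 75°): beam 1 = 0.5176 ≠ 1.7321 ✗
  (1.5, 5.5, 30°): beam 1 = 4.0415 ≠ 1.7321 ✗
  …
  (2.5, 3.5, 210°): r_1=1.7321, r_2=2.8868, r_3=2.8868, r_4=2.8868 — all match ✓
Only this pose fits every beam.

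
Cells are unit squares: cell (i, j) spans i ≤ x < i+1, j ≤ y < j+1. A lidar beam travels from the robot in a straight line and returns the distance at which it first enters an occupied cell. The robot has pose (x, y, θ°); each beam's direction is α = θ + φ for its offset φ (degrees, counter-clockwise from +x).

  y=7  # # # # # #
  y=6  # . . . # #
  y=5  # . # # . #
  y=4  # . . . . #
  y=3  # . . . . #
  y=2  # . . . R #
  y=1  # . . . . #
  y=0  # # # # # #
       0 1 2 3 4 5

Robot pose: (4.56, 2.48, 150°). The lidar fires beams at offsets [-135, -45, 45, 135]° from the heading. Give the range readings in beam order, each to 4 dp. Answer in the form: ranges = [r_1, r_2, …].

ranges = [0.4555, 2.6089, 3.6856, 1.5322]

beam 1: φ=-135°, α=15°
  direction (0.9659, 0.2588); cell (4,2); t to first gridline: x 0.4555, y 2.0091 (then +1.0353 / +3.8637)
    (5,2) via x @ 0.4555  # hit
  → r_1 = 0.4555
beam 2: φ=-45°, α=105°
  direction (-0.2588, 0.9659); cell (4,2); t to first gridline: x 2.1637, y 0.5383 (then +3.8637 / +1.0353)
    (4,3) via y @ 0.5383
    (4,4) via y @ 1.5736
    (3,4) via x @ 2.1637
    (3,5) via y @ 2.6089  # hit
  → r_2 = 2.6089
beam 3: φ=45°, α=195°
  direction (-0.9659, -0.2588); cell (4,2); t to first gridline: x 0.5798, y 1.8546 (then +1.0353 / +3.8637)
    (3,2) via x @ 0.5798
    (2,2) via x @ 1.6150
    (2,1) via y @ 1.8546
    (1,1) via x @ 2.6503
    (0,1) via x @ 3.6856  # hit
  → r_3 = 3.6856
beam 4: φ=135°, α=285°
  direction (0.2588, -0.9659); cell (4,2); t to first gridline: x 1.7000, y 0.4969 (then +3.8637 / +1.0353)
    (4,1) via y @ 0.4969
    (4,0) via y @ 1.5322  # hit
  → r_4 = 1.5322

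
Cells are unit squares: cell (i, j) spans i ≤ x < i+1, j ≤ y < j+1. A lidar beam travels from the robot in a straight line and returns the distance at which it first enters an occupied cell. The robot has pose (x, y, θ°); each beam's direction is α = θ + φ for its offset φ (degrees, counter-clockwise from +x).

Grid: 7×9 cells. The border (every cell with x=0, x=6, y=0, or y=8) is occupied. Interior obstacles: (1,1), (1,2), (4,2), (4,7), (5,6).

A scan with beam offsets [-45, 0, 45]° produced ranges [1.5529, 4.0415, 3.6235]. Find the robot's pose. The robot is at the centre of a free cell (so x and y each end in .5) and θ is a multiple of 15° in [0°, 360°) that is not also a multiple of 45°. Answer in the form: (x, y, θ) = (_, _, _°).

(x, y, θ) = (4.5, 5.5, 150°)

Candidates: 30 free-cell centres × 16 headings = 480 poses. Raycast each; keep the one whose scan matches to 4 dp.
  (3.5, 4.5, 210°): beam 1 = 2.5882 ≠ 1.5529 ✗
  (4.5, 6.5, 210°): beam 1 = 3.6235 ≠ 1.5529 ✗
  (3.5, 1.5, 165°): beam 1 = 5.0000 ≠ 1.5529 ✗
  (5.5, 4.5, 105°): beam 1 = 1.0000 ≠ 1.5529 ✗
  …
  (4.5, 5.5, 150°): r_1=1.5529, r_2=4.0415, r_3=3.6235 — all match ✓
Unique over the lattice → pose = (4.5, 5.5, 150°).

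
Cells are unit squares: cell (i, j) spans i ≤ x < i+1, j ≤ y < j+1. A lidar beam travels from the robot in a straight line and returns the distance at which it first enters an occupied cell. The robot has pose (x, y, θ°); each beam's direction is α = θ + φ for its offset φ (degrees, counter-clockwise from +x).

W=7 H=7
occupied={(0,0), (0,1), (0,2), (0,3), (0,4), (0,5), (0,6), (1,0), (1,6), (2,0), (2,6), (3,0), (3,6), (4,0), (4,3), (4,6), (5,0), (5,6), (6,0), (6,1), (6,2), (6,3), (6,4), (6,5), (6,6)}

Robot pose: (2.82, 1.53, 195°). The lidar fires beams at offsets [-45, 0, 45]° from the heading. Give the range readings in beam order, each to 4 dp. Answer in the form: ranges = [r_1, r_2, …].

ranges = [2.1016, 1.8842, 0.6120]

beam 1: φ=-45°, α=150°
  d=(-0.8660,0.5000)  start (2,1)  tX=0.9469 tY=0.9400  stride 1/|dx|=1.1547 1/|dy|=2.0000
    cross y-line → (2,2), t=0.9400
    cross x-line → (1,2), t=0.9469
    cross x-line → (0,2), t=2.1016 (wall)
  → r_1 = 2.1016
beam 2: φ=0°, α=195°
  d=(-0.9659,-0.2588)  start (2,1)  tX=0.8489 tY=2.0478  stride 1/|dx|=1.0353 1/|dy|=3.8637
    cross x-line → (1,1), t=0.8489
    cross x-line → (0,1), t=1.8842 (wall)
  → r_2 = 1.8842
beam 3: φ=45°, α=240°
  d=(-0.5000,-0.8660)  start (2,1)  tX=1.6400 tY=0.6120  stride 1/|dx|=2.0000 1/|dy|=1.1547
    cross y-line → (2,0), t=0.6120 (wall)
  → r_3 = 0.6120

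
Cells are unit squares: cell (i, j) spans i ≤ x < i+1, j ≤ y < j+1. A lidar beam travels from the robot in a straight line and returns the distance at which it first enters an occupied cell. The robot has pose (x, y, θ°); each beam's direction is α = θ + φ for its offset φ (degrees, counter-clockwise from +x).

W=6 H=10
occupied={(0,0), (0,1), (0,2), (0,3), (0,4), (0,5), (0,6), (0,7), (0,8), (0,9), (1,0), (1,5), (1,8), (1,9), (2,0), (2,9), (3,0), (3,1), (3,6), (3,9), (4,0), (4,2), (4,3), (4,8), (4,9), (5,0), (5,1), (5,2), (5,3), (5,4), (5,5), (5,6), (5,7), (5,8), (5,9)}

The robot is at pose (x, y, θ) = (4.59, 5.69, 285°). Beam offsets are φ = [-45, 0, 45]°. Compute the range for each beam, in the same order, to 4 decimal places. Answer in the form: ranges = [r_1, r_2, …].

beam 1: φ=-45°, α=240°
  d=(-0.5000,-0.8660)  start (4,5)  tX=1.1800 tY=0.7967  stride 1/|dx|=2.0000 1/|dy|=1.1547
    cross y-line → (4,4), t=0.7967
    cross x-line → (3,4), t=1.1800
    cross y-line → (3,3), t=1.9514
    cross y-line → (3,2), t=3.1061
    cross x-line → (2,2), t=3.1800
    cross y-line → (2,1), t=4.2608
    cross x-line → (1,1), t=5.1800
    cross y-line → (1,0), t=5.4155 (wall)
  → r_1 = 5.4155
beam 2: φ=0°, α=285°
  d=(0.2588,-0.9659)  start (4,5)  tX=1.5841 tY=0.7143  stride 1/|dx|=3.8637 1/|dy|=1.0353
    cross y-line → (4,4), t=0.7143
    cross x-line → (5,4), t=1.5841 (wall)
  → r_2 = 1.5841
beam 3: φ=45°, α=330°
  d=(0.8660,-0.5000)  start (4,5)  tX=0.4734 tY=1.3800  stride 1/|dx|=1.1547 1/|dy|=2.0000
    cross x-line → (5,5), t=0.4734 (wall)
  → r_3 = 0.4734

ranges = [5.4155, 1.5841, 0.4734]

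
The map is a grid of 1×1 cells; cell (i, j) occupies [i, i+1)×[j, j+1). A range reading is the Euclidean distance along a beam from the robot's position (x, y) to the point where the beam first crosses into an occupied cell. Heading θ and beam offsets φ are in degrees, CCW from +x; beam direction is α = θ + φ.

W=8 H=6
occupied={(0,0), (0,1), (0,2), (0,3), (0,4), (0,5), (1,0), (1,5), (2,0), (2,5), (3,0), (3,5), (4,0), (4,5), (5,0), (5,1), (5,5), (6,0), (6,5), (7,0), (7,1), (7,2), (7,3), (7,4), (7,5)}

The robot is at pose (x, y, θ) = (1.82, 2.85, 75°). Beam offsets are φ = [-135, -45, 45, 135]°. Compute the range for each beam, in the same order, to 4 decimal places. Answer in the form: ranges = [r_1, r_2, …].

ranges = [2.1362, 4.3000, 1.6400, 0.9469]

beam 1: φ=-135°, α=300°
  d=(0.5000,-0.8660)  start (1,2)  tX=0.3600 tY=0.9815  stride 1/|dx|=2.0000 1/|dy|=1.1547
    cross x-line → (2,2), t=0.3600
    cross y-line → (2,1), t=0.9815
    cross y-line → (2,0), t=2.1362 (wall)
  → r_1 = 2.1362
beam 2: φ=-45°, α=30°
  d=(0.8660,0.5000)  start (1,2)  tX=0.2078 tY=0.3000  stride 1/|dx|=1.1547 1/|dy|=2.0000
    cross x-line → (2,2), t=0.2078
    cross y-line → (2,3), t=0.3000
    cross x-line → (3,3), t=1.3625
    cross y-line → (3,4), t=2.3000
    cross x-line → (4,4), t=2.5172
    cross x-line → (5,4), t=3.6719
    cross y-line → (5,5), t=4.3000 (wall)
  → r_2 = 4.3000
beam 3: φ=45°, α=120°
  d=(-0.5000,0.8660)  start (1,2)  tX=1.6400 tY=0.1732  stride 1/|dx|=2.0000 1/|dy|=1.1547
    cross y-line → (1,3), t=0.1732
    cross y-line → (1,4), t=1.3279
    cross x-line → (0,4), t=1.6400 (wall)
  → r_3 = 1.6400
beam 4: φ=135°, α=210°
  d=(-0.8660,-0.5000)  start (1,2)  tX=0.9469 tY=1.7000  stride 1/|dx|=1.1547 1/|dy|=2.0000
    cross x-line → (0,2), t=0.9469 (wall)
  → r_4 = 0.9469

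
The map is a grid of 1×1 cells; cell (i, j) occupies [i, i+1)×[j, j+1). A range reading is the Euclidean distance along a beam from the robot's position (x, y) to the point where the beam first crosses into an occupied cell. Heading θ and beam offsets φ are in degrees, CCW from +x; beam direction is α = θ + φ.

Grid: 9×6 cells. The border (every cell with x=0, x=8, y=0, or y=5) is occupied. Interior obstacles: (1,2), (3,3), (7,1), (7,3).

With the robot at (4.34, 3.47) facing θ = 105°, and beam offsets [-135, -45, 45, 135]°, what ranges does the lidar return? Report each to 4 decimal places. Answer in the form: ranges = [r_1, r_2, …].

beam 1: φ=-135°, α=330°
  direction (0.8660, -0.5000); cell (4,3); t to first gridline: x 0.7621, y 0.9400 (then +1.1547 / +2.0000)
    (5,3) via x @ 0.7621
    (5,2) via y @ 0.9400
    (6,2) via x @ 1.9168
    (6,1) via y @ 2.9400
    (7,1) via x @ 3.0715  # hit
  → r_1 = 3.0715
beam 2: φ=-45°, α=60°
  direction (0.5000, 0.8660); cell (4,3); t to first gridline: x 1.3200, y 0.6120 (then +2.0000 / +1.1547)
    (4,4) via y @ 0.6120
    (5,4) via x @ 1.3200
    (5,5) via y @ 1.7667  # hit
  → r_2 = 1.7667
beam 3: φ=45°, α=150°
  direction (-0.8660, 0.5000); cell (4,3); t to first gridline: x 0.3926, y 1.0600 (then +1.1547 / +2.0000)
    (3,3) via x @ 0.3926  # hit
  → r_3 = 0.3926
beam 4: φ=135°, α=240°
  direction (-0.5000, -0.8660); cell (4,3); t to first gridline: x 0.6800, y 0.5427 (then +2.0000 / +1.1547)
    (4,2) via y @ 0.5427
    (3,2) via x @ 0.6800
    (3,1) via y @ 1.6974
    (2,1) via x @ 2.6800
    (2,0) via y @ 2.8521  # hit
  → r_4 = 2.8521

ranges = [3.0715, 1.7667, 0.3926, 2.8521]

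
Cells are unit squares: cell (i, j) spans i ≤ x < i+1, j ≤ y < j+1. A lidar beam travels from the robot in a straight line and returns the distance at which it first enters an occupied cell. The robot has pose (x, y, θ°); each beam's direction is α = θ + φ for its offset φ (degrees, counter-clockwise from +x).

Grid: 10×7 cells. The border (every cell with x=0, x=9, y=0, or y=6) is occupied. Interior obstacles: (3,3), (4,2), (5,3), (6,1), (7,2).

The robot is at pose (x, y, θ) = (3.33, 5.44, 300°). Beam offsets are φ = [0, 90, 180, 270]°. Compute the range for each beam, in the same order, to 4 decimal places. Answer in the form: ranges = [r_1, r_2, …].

ranges = [2.8175, 1.1200, 0.6466, 2.6905]

beam 1: φ=0°, α=300°
  dir = (cos 300°, sin 300°) = (0.5000, -0.8660); from cell (3,5)
  next x-line at t=1.3400, next y-line at t=0.5081; Δt_x=2.0000, Δt_y=1.1547
    y: enter (3,4) at t=0.5081
    x: enter (4,4) at t=1.3400
    y: enter (4,3) at t=1.6628
    y: enter (4,2) at t=2.8175 ← occupied
  → r_1 = 2.8175
beam 2: φ=90°, α=30°
  dir = (cos 30°, sin 30°) = (0.8660, 0.5000); from cell (3,5)
  next x-line at t=0.7736, next y-line at t=1.1200; Δt_x=1.1547, Δt_y=2.0000
    x: enter (4,5) at t=0.7736
    y: enter (4,6) at t=1.1200 ← occupied
  → r_2 = 1.1200
beam 3: φ=180°, α=120°
  dir = (cos 120°, sin 120°) = (-0.5000, 0.8660); from cell (3,5)
  next x-line at t=0.6600, next y-line at t=0.6466; Δt_x=2.0000, Δt_y=1.1547
    y: enter (3,6) at t=0.6466 ← occupied
  → r_3 = 0.6466
beam 4: φ=270°, α=210°
  dir = (cos 210°, sin 210°) = (-0.8660, -0.5000); from cell (3,5)
  next x-line at t=0.3811, next y-line at t=0.8800; Δt_x=1.1547, Δt_y=2.0000
    x: enter (2,5) at t=0.3811
    y: enter (2,4) at t=0.8800
    x: enter (1,4) at t=1.5358
    x: enter (0,4) at t=2.6905 ← occupied
  → r_4 = 2.6905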